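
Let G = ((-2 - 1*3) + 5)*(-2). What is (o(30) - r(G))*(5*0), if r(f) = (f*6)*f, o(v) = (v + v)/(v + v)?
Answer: 0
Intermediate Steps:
o(v) = 1 (o(v) = (2*v)/((2*v)) = (2*v)*(1/(2*v)) = 1)
G = 0 (G = ((-2 - 3) + 5)*(-2) = (-5 + 5)*(-2) = 0*(-2) = 0)
r(f) = 6*f² (r(f) = (6*f)*f = 6*f²)
(o(30) - r(G))*(5*0) = (1 - 6*0²)*(5*0) = (1 - 6*0)*0 = (1 - 1*0)*0 = (1 + 0)*0 = 1*0 = 0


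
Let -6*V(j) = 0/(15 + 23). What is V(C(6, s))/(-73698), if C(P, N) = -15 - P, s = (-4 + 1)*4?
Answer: 0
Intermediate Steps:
s = -12 (s = -3*4 = -12)
V(j) = 0 (V(j) = -0/(15 + 23) = -0/38 = -⅙*0 = 0)
V(C(6, s))/(-73698) = 0/(-73698) = 0*(-1/73698) = 0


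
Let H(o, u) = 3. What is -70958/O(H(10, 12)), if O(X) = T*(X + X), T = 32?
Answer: -35479/96 ≈ -369.57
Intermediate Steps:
O(X) = 64*X (O(X) = 32*(X + X) = 32*(2*X) = 64*X)
-70958/O(H(10, 12)) = -70958/(64*3) = -70958/192 = -70958*1/192 = -35479/96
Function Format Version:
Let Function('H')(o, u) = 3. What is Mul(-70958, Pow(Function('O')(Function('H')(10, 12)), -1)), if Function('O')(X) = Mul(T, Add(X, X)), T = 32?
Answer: Rational(-35479, 96) ≈ -369.57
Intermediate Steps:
Function('O')(X) = Mul(64, X) (Function('O')(X) = Mul(32, Add(X, X)) = Mul(32, Mul(2, X)) = Mul(64, X))
Mul(-70958, Pow(Function('O')(Function('H')(10, 12)), -1)) = Mul(-70958, Pow(Mul(64, 3), -1)) = Mul(-70958, Pow(192, -1)) = Mul(-70958, Rational(1, 192)) = Rational(-35479, 96)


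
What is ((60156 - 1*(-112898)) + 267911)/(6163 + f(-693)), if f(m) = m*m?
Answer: 440965/486412 ≈ 0.90657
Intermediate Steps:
f(m) = m²
((60156 - 1*(-112898)) + 267911)/(6163 + f(-693)) = ((60156 - 1*(-112898)) + 267911)/(6163 + (-693)²) = ((60156 + 112898) + 267911)/(6163 + 480249) = (173054 + 267911)/486412 = 440965*(1/486412) = 440965/486412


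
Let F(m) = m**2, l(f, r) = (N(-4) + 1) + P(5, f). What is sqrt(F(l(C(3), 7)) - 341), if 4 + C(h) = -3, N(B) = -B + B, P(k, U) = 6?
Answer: 2*I*sqrt(73) ≈ 17.088*I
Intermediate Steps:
N(B) = 0
C(h) = -7 (C(h) = -4 - 3 = -7)
l(f, r) = 7 (l(f, r) = (0 + 1) + 6 = 1 + 6 = 7)
sqrt(F(l(C(3), 7)) - 341) = sqrt(7**2 - 341) = sqrt(49 - 341) = sqrt(-292) = 2*I*sqrt(73)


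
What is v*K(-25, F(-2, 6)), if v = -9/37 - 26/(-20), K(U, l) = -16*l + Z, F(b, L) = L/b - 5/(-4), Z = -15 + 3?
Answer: 3128/185 ≈ 16.908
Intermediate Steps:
Z = -12
F(b, L) = 5/4 + L/b (F(b, L) = L/b - 5*(-¼) = L/b + 5/4 = 5/4 + L/b)
K(U, l) = -12 - 16*l (K(U, l) = -16*l - 12 = -12 - 16*l)
v = 391/370 (v = -9*1/37 - 26*(-1/20) = -9/37 + 13/10 = 391/370 ≈ 1.0568)
v*K(-25, F(-2, 6)) = 391*(-12 - 16*(5/4 + 6/(-2)))/370 = 391*(-12 - 16*(5/4 + 6*(-½)))/370 = 391*(-12 - 16*(5/4 - 3))/370 = 391*(-12 - 16*(-7/4))/370 = 391*(-12 + 28)/370 = (391/370)*16 = 3128/185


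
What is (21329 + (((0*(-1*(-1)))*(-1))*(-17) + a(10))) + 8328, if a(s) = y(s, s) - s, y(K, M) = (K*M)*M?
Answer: 30647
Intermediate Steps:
y(K, M) = K*M**2
a(s) = s**3 - s (a(s) = s*s**2 - s = s**3 - s)
(21329 + (((0*(-1*(-1)))*(-1))*(-17) + a(10))) + 8328 = (21329 + (((0*(-1*(-1)))*(-1))*(-17) + (10**3 - 1*10))) + 8328 = (21329 + (((0*1)*(-1))*(-17) + (1000 - 10))) + 8328 = (21329 + ((0*(-1))*(-17) + 990)) + 8328 = (21329 + (0*(-17) + 990)) + 8328 = (21329 + (0 + 990)) + 8328 = (21329 + 990) + 8328 = 22319 + 8328 = 30647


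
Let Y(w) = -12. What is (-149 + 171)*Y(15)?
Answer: -264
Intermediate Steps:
(-149 + 171)*Y(15) = (-149 + 171)*(-12) = 22*(-12) = -264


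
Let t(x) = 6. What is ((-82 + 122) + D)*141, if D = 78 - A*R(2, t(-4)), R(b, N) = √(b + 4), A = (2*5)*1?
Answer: 16638 - 1410*√6 ≈ 13184.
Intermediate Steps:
A = 10 (A = 10*1 = 10)
R(b, N) = √(4 + b)
D = 78 - 10*√6 (D = 78 - 10*√(4 + 2) = 78 - 10*√6 ≈ 53.505)
((-82 + 122) + D)*141 = ((-82 + 122) + (78 - 10*√6))*141 = (40 + (78 - 10*√6))*141 = (118 - 10*√6)*141 = 16638 - 1410*√6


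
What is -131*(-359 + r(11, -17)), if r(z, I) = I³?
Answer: 690632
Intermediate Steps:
-131*(-359 + r(11, -17)) = -131*(-359 + (-17)³) = -131*(-359 - 4913) = -131*(-5272) = 690632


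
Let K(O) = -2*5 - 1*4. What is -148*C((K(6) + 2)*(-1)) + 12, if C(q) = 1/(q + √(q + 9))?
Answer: -100/41 + 148*√21/123 ≈ 3.0750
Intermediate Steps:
K(O) = -14 (K(O) = -10 - 4 = -14)
C(q) = 1/(q + √(9 + q))
-148*C((K(6) + 2)*(-1)) + 12 = -148/((-14 + 2)*(-1) + √(9 + (-14 + 2)*(-1))) + 12 = -148/(-12*(-1) + √(9 - 12*(-1))) + 12 = -148/(12 + √(9 + 12)) + 12 = -148/(12 + √21) + 12 = 12 - 148/(12 + √21)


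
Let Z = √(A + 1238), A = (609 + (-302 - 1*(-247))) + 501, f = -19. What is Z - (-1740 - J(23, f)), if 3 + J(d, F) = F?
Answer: 1718 + √2293 ≈ 1765.9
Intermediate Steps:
J(d, F) = -3 + F
A = 1055 (A = (609 + (-302 + 247)) + 501 = (609 - 55) + 501 = 554 + 501 = 1055)
Z = √2293 (Z = √(1055 + 1238) = √2293 ≈ 47.885)
Z - (-1740 - J(23, f)) = √2293 - (-1740 - (-3 - 19)) = √2293 - (-1740 - 1*(-22)) = √2293 - (-1740 + 22) = √2293 - 1*(-1718) = √2293 + 1718 = 1718 + √2293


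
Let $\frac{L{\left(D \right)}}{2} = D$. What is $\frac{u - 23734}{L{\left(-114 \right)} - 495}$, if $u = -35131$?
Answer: $\frac{58865}{723} \approx 81.418$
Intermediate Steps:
$L{\left(D \right)} = 2 D$
$\frac{u - 23734}{L{\left(-114 \right)} - 495} = \frac{-35131 - 23734}{2 \left(-114\right) - 495} = - \frac{58865}{-228 - 495} = - \frac{58865}{-723} = \left(-58865\right) \left(- \frac{1}{723}\right) = \frac{58865}{723}$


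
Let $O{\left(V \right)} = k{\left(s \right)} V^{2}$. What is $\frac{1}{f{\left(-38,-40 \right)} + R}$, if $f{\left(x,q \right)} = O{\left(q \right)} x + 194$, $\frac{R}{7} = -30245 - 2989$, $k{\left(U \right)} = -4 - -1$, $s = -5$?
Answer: $- \frac{1}{50044} \approx -1.9982 \cdot 10^{-5}$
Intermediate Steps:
$k{\left(U \right)} = -3$ ($k{\left(U \right)} = -4 + 1 = -3$)
$O{\left(V \right)} = - 3 V^{2}$
$R = -232638$ ($R = 7 \left(-30245 - 2989\right) = 7 \left(-33234\right) = -232638$)
$f{\left(x,q \right)} = 194 - 3 x q^{2}$ ($f{\left(x,q \right)} = - 3 q^{2} x + 194 = - 3 x q^{2} + 194 = 194 - 3 x q^{2}$)
$\frac{1}{f{\left(-38,-40 \right)} + R} = \frac{1}{\left(194 - - 114 \left(-40\right)^{2}\right) - 232638} = \frac{1}{\left(194 - \left(-114\right) 1600\right) - 232638} = \frac{1}{\left(194 + 182400\right) - 232638} = \frac{1}{182594 - 232638} = \frac{1}{-50044} = - \frac{1}{50044}$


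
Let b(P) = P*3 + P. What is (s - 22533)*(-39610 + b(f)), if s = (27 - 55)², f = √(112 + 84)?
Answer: 860259946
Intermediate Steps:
f = 14 (f = √196 = 14)
b(P) = 4*P (b(P) = 3*P + P = 4*P)
s = 784 (s = (-28)² = 784)
(s - 22533)*(-39610 + b(f)) = (784 - 22533)*(-39610 + 4*14) = -21749*(-39610 + 56) = -21749*(-39554) = 860259946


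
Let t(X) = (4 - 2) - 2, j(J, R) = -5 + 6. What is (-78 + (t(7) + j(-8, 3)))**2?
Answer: 5929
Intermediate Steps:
j(J, R) = 1
t(X) = 0 (t(X) = 2 - 2 = 0)
(-78 + (t(7) + j(-8, 3)))**2 = (-78 + (0 + 1))**2 = (-78 + 1)**2 = (-77)**2 = 5929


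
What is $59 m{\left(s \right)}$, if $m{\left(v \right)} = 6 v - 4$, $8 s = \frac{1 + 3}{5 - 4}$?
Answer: $-59$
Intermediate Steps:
$s = \frac{1}{2}$ ($s = \frac{\left(1 + 3\right) \frac{1}{5 - 4}}{8} = \frac{4 \cdot 1^{-1}}{8} = \frac{4 \cdot 1}{8} = \frac{1}{8} \cdot 4 = \frac{1}{2} \approx 0.5$)
$m{\left(v \right)} = -4 + 6 v$
$59 m{\left(s \right)} = 59 \left(-4 + 6 \cdot \frac{1}{2}\right) = 59 \left(-4 + 3\right) = 59 \left(-1\right) = -59$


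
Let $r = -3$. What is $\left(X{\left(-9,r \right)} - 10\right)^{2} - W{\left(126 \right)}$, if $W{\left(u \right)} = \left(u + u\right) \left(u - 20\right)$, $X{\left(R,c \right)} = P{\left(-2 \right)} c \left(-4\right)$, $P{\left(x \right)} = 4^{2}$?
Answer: $6412$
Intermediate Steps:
$P{\left(x \right)} = 16$
$X{\left(R,c \right)} = - 64 c$ ($X{\left(R,c \right)} = 16 c \left(-4\right) = - 64 c$)
$W{\left(u \right)} = 2 u \left(-20 + u\right)$
$\left(X{\left(-9,r \right)} - 10\right)^{2} - W{\left(126 \right)} = \left(\left(-64\right) \left(-3\right) - 10\right)^{2} - 2 \cdot 126 \left(-20 + 126\right) = \left(192 - 10\right)^{2} - 2 \cdot 126 \cdot 106 = 182^{2} - 26712 = 33124 - 26712 = 6412$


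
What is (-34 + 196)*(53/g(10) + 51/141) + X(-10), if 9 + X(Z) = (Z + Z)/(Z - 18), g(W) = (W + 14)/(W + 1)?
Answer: 5244997/1316 ≈ 3985.6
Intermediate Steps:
g(W) = (14 + W)/(1 + W)
X(Z) = -9 + 2*Z/(-18 + Z) (X(Z) = -9 + (Z + Z)/(Z - 18) = -9 + (2*Z)/(-18 + Z) = -9 + 2*Z/(-18 + Z))
(-34 + 196)*(53/g(10) + 51/141) + X(-10) = (-34 + 196)*(53/(((14 + 10)/(1 + 10))) + 51/141) + (162 - 7*(-10))/(-18 - 10) = 162*(53/((24/11)) + 51*(1/141)) + (162 + 70)/(-28) = 162*(53/(((1/11)*24)) + 17/47) - 1/28*232 = 162*(53/(24/11) + 17/47) - 58/7 = 162*(53*(11/24) + 17/47) - 58/7 = 162*(583/24 + 17/47) - 58/7 = 162*(27809/1128) - 58/7 = 750843/188 - 58/7 = 5244997/1316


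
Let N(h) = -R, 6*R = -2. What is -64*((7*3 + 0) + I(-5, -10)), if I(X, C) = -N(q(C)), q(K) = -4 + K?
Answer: -3968/3 ≈ -1322.7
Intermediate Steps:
R = -1/3 (R = (1/6)*(-2) = -1/3 ≈ -0.33333)
N(h) = 1/3 (N(h) = -1*(-1/3) = 1/3)
I(X, C) = -1/3 (I(X, C) = -1*1/3 = -1/3)
-64*((7*3 + 0) + I(-5, -10)) = -64*((7*3 + 0) - 1/3) = -64*((21 + 0) - 1/3) = -64*(21 - 1/3) = -64*62/3 = -3968/3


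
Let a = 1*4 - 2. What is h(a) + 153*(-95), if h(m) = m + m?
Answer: -14531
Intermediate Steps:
a = 2 (a = 4 - 2 = 2)
h(m) = 2*m
h(a) + 153*(-95) = 2*2 + 153*(-95) = 4 - 14535 = -14531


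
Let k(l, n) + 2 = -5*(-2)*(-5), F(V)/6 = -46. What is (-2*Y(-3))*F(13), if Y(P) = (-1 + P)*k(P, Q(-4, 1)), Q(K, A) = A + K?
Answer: 114816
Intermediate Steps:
F(V) = -276 (F(V) = 6*(-46) = -276)
k(l, n) = -52 (k(l, n) = -2 - 5*(-2)*(-5) = -2 + 10*(-5) = -2 - 50 = -52)
Y(P) = 52 - 52*P (Y(P) = (-1 + P)*(-52) = 52 - 52*P)
(-2*Y(-3))*F(13) = -2*(52 - 52*(-3))*(-276) = -2*(52 + 156)*(-276) = -2*208*(-276) = -416*(-276) = 114816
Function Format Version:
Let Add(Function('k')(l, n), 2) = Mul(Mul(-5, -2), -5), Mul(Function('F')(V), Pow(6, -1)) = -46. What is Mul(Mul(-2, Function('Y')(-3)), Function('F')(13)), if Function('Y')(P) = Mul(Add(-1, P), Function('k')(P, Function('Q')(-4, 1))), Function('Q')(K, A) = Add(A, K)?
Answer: 114816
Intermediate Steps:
Function('F')(V) = -276 (Function('F')(V) = Mul(6, -46) = -276)
Function('k')(l, n) = -52 (Function('k')(l, n) = Add(-2, Mul(Mul(-5, -2), -5)) = Add(-2, Mul(10, -5)) = Add(-2, -50) = -52)
Function('Y')(P) = Add(52, Mul(-52, P)) (Function('Y')(P) = Mul(Add(-1, P), -52) = Add(52, Mul(-52, P)))
Mul(Mul(-2, Function('Y')(-3)), Function('F')(13)) = Mul(Mul(-2, Add(52, Mul(-52, -3))), -276) = Mul(Mul(-2, Add(52, 156)), -276) = Mul(Mul(-2, 208), -276) = Mul(-416, -276) = 114816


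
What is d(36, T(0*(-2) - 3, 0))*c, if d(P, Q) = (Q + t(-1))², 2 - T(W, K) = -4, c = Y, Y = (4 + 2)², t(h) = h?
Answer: 900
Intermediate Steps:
Y = 36 (Y = 6² = 36)
c = 36
T(W, K) = 6 (T(W, K) = 2 - 1*(-4) = 2 + 4 = 6)
d(P, Q) = (-1 + Q)² (d(P, Q) = (Q - 1)² = (-1 + Q)²)
d(36, T(0*(-2) - 3, 0))*c = (-1 + 6)²*36 = 5²*36 = 25*36 = 900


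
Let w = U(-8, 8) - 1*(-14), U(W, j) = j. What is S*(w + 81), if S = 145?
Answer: 14935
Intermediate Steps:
w = 22 (w = 8 - 1*(-14) = 8 + 14 = 22)
S*(w + 81) = 145*(22 + 81) = 145*103 = 14935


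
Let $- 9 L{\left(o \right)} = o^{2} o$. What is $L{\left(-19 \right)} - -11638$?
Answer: $\frac{111601}{9} \approx 12400.0$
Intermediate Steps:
$L{\left(o \right)} = - \frac{o^{3}}{9}$ ($L{\left(o \right)} = - \frac{o^{2} o}{9} = - \frac{o^{3}}{9}$)
$L{\left(-19 \right)} - -11638 = - \frac{\left(-19\right)^{3}}{9} - -11638 = \left(- \frac{1}{9}\right) \left(-6859\right) + 11638 = \frac{6859}{9} + 11638 = \frac{111601}{9}$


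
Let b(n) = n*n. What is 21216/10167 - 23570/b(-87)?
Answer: -26350762/25651341 ≈ -1.0273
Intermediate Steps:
b(n) = n**2
21216/10167 - 23570/b(-87) = 21216/10167 - 23570/((-87)**2) = 21216*(1/10167) - 23570/7569 = 7072/3389 - 23570*1/7569 = 7072/3389 - 23570/7569 = -26350762/25651341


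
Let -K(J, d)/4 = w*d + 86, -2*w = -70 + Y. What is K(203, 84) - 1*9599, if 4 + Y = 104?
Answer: -4903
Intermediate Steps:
Y = 100 (Y = -4 + 104 = 100)
w = -15 (w = -(-70 + 100)/2 = -½*30 = -15)
K(J, d) = -344 + 60*d (K(J, d) = -4*(-15*d + 86) = -4*(86 - 15*d) = -344 + 60*d)
K(203, 84) - 1*9599 = (-344 + 60*84) - 1*9599 = (-344 + 5040) - 9599 = 4696 - 9599 = -4903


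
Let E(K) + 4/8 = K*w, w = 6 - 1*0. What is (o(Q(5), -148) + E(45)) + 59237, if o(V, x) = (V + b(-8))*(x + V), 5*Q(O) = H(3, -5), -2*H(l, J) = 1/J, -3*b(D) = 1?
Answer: 446646503/7500 ≈ 59553.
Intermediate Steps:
b(D) = -1/3 (b(D) = -1/3*1 = -1/3)
H(l, J) = -1/(2*J)
Q(O) = 1/50 (Q(O) = (-1/2/(-5))/5 = (-1/2*(-1/5))/5 = (1/5)*(1/10) = 1/50)
w = 6 (w = 6 + 0 = 6)
E(K) = -1/2 + 6*K (E(K) = -1/2 + K*6 = -1/2 + 6*K)
o(V, x) = (-1/3 + V)*(V + x) (o(V, x) = (V - 1/3)*(x + V) = (-1/3 + V)*(V + x))
(o(Q(5), -148) + E(45)) + 59237 = (((1/50)**2 - 1/3*1/50 - 1/3*(-148) + (1/50)*(-148)) + (-1/2 + 6*45)) + 59237 = ((1/2500 - 1/150 + 148/3 - 74/25) + (-1/2 + 270)) + 59237 = (347753/7500 + 539/2) + 59237 = 2369003/7500 + 59237 = 446646503/7500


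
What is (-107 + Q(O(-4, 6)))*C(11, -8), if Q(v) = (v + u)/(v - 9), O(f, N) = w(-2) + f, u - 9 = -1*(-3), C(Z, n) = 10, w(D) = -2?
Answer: -1074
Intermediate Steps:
u = 12 (u = 9 - 1*(-3) = 9 + 3 = 12)
O(f, N) = -2 + f
Q(v) = (12 + v)/(-9 + v) (Q(v) = (v + 12)/(v - 9) = (12 + v)/(-9 + v))
(-107 + Q(O(-4, 6)))*C(11, -8) = (-107 + (12 + (-2 - 4))/(-9 + (-2 - 4)))*10 = (-107 + (12 - 6)/(-9 - 6))*10 = (-107 + 6/(-15))*10 = (-107 - 1/15*6)*10 = (-107 - ⅖)*10 = -537/5*10 = -1074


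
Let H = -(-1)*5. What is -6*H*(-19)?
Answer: 570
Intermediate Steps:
H = 5 (H = -1*(-5) = 5)
-6*H*(-19) = -6*5*(-19) = -30*(-19) = 570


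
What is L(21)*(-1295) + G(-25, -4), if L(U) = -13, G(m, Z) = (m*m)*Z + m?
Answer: 14310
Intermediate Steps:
G(m, Z) = m + Z*m**2 (G(m, Z) = m**2*Z + m = Z*m**2 + m = m + Z*m**2)
L(21)*(-1295) + G(-25, -4) = -13*(-1295) - 25*(1 - 4*(-25)) = 16835 - 25*(1 + 100) = 16835 - 25*101 = 16835 - 2525 = 14310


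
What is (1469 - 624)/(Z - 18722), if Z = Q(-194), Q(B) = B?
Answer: -845/18916 ≈ -0.044671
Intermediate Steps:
Z = -194
(1469 - 624)/(Z - 18722) = (1469 - 624)/(-194 - 18722) = 845/(-18916) = 845*(-1/18916) = -845/18916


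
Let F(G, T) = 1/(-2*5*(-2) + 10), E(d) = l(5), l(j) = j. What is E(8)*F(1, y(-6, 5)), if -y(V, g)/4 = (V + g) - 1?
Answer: 1/6 ≈ 0.16667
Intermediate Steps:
y(V, g) = 4 - 4*V - 4*g (y(V, g) = -4*((V + g) - 1) = -4*(-1 + V + g) = 4 - 4*V - 4*g)
E(d) = 5
F(G, T) = 1/30 (F(G, T) = 1/(-10*(-2) + 10) = 1/(20 + 10) = 1/30)
E(8)*F(1, y(-6, 5)) = 5*(1/30) = 1/6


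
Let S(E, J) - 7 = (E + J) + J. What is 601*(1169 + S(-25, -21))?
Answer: 666509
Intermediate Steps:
S(E, J) = 7 + E + 2*J (S(E, J) = 7 + ((E + J) + J) = 7 + (E + 2*J) = 7 + E + 2*J)
601*(1169 + S(-25, -21)) = 601*(1169 + (7 - 25 + 2*(-21))) = 601*(1169 + (7 - 25 - 42)) = 601*(1169 - 60) = 601*1109 = 666509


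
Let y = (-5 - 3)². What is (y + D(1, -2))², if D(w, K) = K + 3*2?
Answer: 4624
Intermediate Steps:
D(w, K) = 6 + K (D(w, K) = K + 6 = 6 + K)
y = 64 (y = (-8)² = 64)
(y + D(1, -2))² = (64 + (6 - 2))² = (64 + 4)² = 68² = 4624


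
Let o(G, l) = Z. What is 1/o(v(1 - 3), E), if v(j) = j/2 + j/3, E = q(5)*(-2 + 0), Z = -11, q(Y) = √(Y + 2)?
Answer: -1/11 ≈ -0.090909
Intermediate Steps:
q(Y) = √(2 + Y)
E = -2*√7 (E = √(2 + 5)*(-2 + 0) = √7*(-2) = -2*√7 ≈ -5.2915)
v(j) = 5*j/6 (v(j) = j*(½) + j*(⅓) = j/2 + j/3 = 5*j/6)
o(G, l) = -11
1/o(v(1 - 3), E) = 1/(-11) = -1/11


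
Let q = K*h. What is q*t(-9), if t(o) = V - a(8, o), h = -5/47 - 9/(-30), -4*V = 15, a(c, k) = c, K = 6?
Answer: -273/20 ≈ -13.650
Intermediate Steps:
V = -15/4 (V = -1/4*15 = -15/4 ≈ -3.7500)
h = 91/470 (h = -5*1/47 - 9*(-1/30) = -5/47 + 3/10 = 91/470 ≈ 0.19362)
q = 273/235 (q = 6*(91/470) = 273/235 ≈ 1.1617)
t(o) = -47/4 (t(o) = -15/4 - 1*8 = -15/4 - 8 = -47/4)
q*t(-9) = (273/235)*(-47/4) = -273/20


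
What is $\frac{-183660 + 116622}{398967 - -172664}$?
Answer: $- \frac{67038}{571631} \approx -0.11727$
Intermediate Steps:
$\frac{-183660 + 116622}{398967 - -172664} = - \frac{67038}{398967 + 172664} = - \frac{67038}{571631}$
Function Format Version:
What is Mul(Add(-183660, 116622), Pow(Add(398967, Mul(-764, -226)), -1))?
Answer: Rational(-67038, 571631) ≈ -0.11727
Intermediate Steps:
Mul(Add(-183660, 116622), Pow(Add(398967, Mul(-764, -226)), -1)) = Mul(-67038, Pow(Add(398967, 172664), -1)) = Mul(-67038, Pow(571631, -1)) = Mul(-67038, Rational(1, 571631)) = Rational(-67038, 571631)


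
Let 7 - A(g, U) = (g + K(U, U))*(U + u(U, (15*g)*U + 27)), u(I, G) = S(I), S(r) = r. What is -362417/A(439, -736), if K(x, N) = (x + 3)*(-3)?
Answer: -32947/353013 ≈ -0.093331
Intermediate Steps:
K(x, N) = -9 - 3*x (K(x, N) = (3 + x)*(-3) = -9 - 3*x)
u(I, G) = I
A(g, U) = 7 - 2*U*(-9 + g - 3*U) (A(g, U) = 7 - (g + (-9 - 3*U))*(U + U) = 7 - (-9 + g - 3*U)*2*U = 7 - 2*U*(-9 + g - 3*U))
-362417/A(439, -736) = -362417/(7 - 2*(-736)*439 + 6*(-736)*(3 - 736)) = -362417/(7 + 646208 + 6*(-736)*(-733)) = -362417/(7 + 646208 + 3236928) = -362417/3883143 = -362417*1/3883143 = -32947/353013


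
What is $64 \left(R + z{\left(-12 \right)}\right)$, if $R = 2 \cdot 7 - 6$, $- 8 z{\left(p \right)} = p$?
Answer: $608$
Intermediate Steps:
$z{\left(p \right)} = - \frac{p}{8}$
$R = 8$ ($R = 14 - 6 = 8$)
$64 \left(R + z{\left(-12 \right)}\right) = 64 \left(8 - - \frac{3}{2}\right) = 64 \left(8 + \frac{3}{2}\right) = 64 \cdot \frac{19}{2} = 608$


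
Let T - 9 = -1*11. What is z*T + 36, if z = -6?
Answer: 48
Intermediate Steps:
T = -2 (T = 9 - 1*11 = 9 - 11 = -2)
z*T + 36 = -6*(-2) + 36 = 12 + 36 = 48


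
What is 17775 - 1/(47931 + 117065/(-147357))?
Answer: 125542181745693/7062851302 ≈ 17775.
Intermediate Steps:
17775 - 1/(47931 + 117065/(-147357)) = 17775 - 1/(47931 + 117065*(-1/147357)) = 17775 - 1/(47931 - 117065/147357) = 17775 - 1/7062851302/147357 = 17775 - 1*147357/7062851302 = 17775 - 147357/7062851302 = 125542181745693/7062851302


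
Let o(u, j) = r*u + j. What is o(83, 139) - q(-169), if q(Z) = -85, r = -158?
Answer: -12890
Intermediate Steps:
o(u, j) = j - 158*u (o(u, j) = -158*u + j = j - 158*u)
o(83, 139) - q(-169) = (139 - 158*83) - 1*(-85) = (139 - 13114) + 85 = -12975 + 85 = -12890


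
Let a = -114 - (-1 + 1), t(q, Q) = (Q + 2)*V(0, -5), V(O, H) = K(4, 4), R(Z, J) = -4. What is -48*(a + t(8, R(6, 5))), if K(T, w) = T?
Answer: 5856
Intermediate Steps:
V(O, H) = 4
t(q, Q) = 8 + 4*Q (t(q, Q) = (Q + 2)*4 = (2 + Q)*4 = 8 + 4*Q)
a = -114 (a = -114 - 0 = -114 - 1*0 = -114 + 0 = -114)
-48*(a + t(8, R(6, 5))) = -48*(-114 + (8 + 4*(-4))) = -48*(-114 + (8 - 16)) = -48*(-114 - 8) = -48*(-122) = 5856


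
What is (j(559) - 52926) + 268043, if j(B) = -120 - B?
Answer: 214438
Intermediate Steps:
(j(559) - 52926) + 268043 = ((-120 - 1*559) - 52926) + 268043 = ((-120 - 559) - 52926) + 268043 = (-679 - 52926) + 268043 = -53605 + 268043 = 214438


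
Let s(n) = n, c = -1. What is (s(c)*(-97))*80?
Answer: 7760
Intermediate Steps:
(s(c)*(-97))*80 = -1*(-97)*80 = 97*80 = 7760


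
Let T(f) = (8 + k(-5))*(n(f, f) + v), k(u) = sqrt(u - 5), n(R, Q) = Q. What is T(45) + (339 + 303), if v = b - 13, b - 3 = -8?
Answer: 858 + 27*I*sqrt(10) ≈ 858.0 + 85.381*I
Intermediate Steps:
b = -5 (b = 3 - 8 = -5)
k(u) = sqrt(-5 + u)
v = -18 (v = -5 - 13 = -18)
T(f) = (-18 + f)*(8 + I*sqrt(10)) (T(f) = (8 + sqrt(-5 - 5))*(f - 18) = (8 + sqrt(-10))*(-18 + f) = (8 + I*sqrt(10))*(-18 + f) = (-18 + f)*(8 + I*sqrt(10)))
T(45) + (339 + 303) = (-144 + 8*45 - 18*I*sqrt(10) + I*45*sqrt(10)) + (339 + 303) = (-144 + 360 - 18*I*sqrt(10) + 45*I*sqrt(10)) + 642 = (216 + 27*I*sqrt(10)) + 642 = 858 + 27*I*sqrt(10)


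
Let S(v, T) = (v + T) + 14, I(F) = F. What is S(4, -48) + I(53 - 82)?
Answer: -59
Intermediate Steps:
S(v, T) = 14 + T + v (S(v, T) = (T + v) + 14 = 14 + T + v)
S(4, -48) + I(53 - 82) = (14 - 48 + 4) + (53 - 82) = -30 - 29 = -59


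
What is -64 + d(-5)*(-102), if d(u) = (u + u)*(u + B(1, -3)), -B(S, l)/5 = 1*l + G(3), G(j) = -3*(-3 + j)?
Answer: 10136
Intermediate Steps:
G(j) = 9 - 3*j
B(S, l) = -5*l (B(S, l) = -5*(1*l + (9 - 3*3)) = -5*(l + (9 - 9)) = -5*(l + 0) = -5*l)
d(u) = 2*u*(15 + u) (d(u) = (u + u)*(u - 5*(-3)) = (2*u)*(u + 15) = (2*u)*(15 + u) = 2*u*(15 + u))
-64 + d(-5)*(-102) = -64 + (2*(-5)*(15 - 5))*(-102) = -64 + (2*(-5)*10)*(-102) = -64 - 100*(-102) = -64 + 10200 = 10136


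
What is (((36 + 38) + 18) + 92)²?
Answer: 33856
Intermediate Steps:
(((36 + 38) + 18) + 92)² = ((74 + 18) + 92)² = (92 + 92)² = 184² = 33856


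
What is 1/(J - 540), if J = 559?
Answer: 1/19 ≈ 0.052632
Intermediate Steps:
1/(J - 540) = 1/(559 - 540) = 1/19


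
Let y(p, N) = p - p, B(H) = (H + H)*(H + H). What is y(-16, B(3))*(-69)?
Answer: 0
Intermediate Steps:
B(H) = 4*H² (B(H) = (2*H)*(2*H) = 4*H²)
y(p, N) = 0
y(-16, B(3))*(-69) = 0*(-69) = 0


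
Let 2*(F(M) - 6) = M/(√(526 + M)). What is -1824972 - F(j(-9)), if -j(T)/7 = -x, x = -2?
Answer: -1824978 + 7*√2/32 ≈ -1.8250e+6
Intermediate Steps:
j(T) = -14 (j(T) = -(-7)*(-2) = -7*2 = -14)
F(M) = 6 + M/(2*√(526 + M)) (F(M) = 6 + (M/(√(526 + M)))/2 = 6 + (M/√(526 + M))/2 = 6 + M/(2*√(526 + M)))
-1824972 - F(j(-9)) = -1824972 - (6 + (½)*(-14)/√(526 - 14)) = -1824972 - (6 + (½)*(-14)/√512) = -1824972 - (6 + (½)*(-14)*(√2/32)) = -1824972 - (6 - 7*√2/32) = -1824972 + (-6 + 7*√2/32) = -1824978 + 7*√2/32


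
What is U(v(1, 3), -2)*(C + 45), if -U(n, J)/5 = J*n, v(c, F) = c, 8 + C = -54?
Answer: -170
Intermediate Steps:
C = -62 (C = -8 - 54 = -62)
U(n, J) = -5*J*n
U(v(1, 3), -2)*(C + 45) = (-5*(-2)*1)*(-62 + 45) = 10*(-17) = -170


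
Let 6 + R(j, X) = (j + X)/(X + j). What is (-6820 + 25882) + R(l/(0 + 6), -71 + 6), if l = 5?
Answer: 19057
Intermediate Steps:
R(j, X) = -5 (R(j, X) = -6 + (j + X)/(X + j) = -6 + (X + j)/(X + j) = -6 + 1 = -5)
(-6820 + 25882) + R(l/(0 + 6), -71 + 6) = (-6820 + 25882) - 5 = 19062 - 5 = 19057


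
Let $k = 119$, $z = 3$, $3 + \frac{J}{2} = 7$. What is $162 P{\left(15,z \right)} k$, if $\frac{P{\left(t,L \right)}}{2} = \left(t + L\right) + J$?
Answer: $1002456$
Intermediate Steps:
$J = 8$ ($J = -6 + 2 \cdot 7 = -6 + 14 = 8$)
$P{\left(t,L \right)} = 16 + 2 L + 2 t$ ($P{\left(t,L \right)} = 2 \left(\left(t + L\right) + 8\right) = 2 \left(\left(L + t\right) + 8\right) = 2 \left(8 + L + t\right) = 16 + 2 L + 2 t$)
$162 P{\left(15,z \right)} k = 162 \left(16 + 2 \cdot 3 + 2 \cdot 15\right) 119 = 162 \left(16 + 6 + 30\right) 119 = 162 \cdot 52 \cdot 119 = 8424 \cdot 119 = 1002456$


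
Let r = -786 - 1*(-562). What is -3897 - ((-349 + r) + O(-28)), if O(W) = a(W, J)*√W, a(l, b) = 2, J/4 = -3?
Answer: -3324 - 4*I*√7 ≈ -3324.0 - 10.583*I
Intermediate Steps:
J = -12 (J = 4*(-3) = -12)
r = -224 (r = -786 + 562 = -224)
O(W) = 2*√W
-3897 - ((-349 + r) + O(-28)) = -3897 - ((-349 - 224) + 2*√(-28)) = -3897 - (-573 + 2*(2*I*√7)) = -3897 - (-573 + 4*I*√7) = -3897 + (573 - 4*I*√7) = -3324 - 4*I*√7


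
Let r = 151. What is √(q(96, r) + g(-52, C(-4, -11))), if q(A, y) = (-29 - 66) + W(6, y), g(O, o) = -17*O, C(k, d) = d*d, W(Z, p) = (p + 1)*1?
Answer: √941 ≈ 30.676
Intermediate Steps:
W(Z, p) = 1 + p (W(Z, p) = (1 + p)*1 = 1 + p)
C(k, d) = d²
q(A, y) = -94 + y (q(A, y) = (-29 - 66) + (1 + y) = -95 + (1 + y) = -94 + y)
√(q(96, r) + g(-52, C(-4, -11))) = √((-94 + 151) - 17*(-52)) = √(57 + 884) = √941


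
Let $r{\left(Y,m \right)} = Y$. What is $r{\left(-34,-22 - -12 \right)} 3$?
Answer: $-102$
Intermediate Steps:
$r{\left(-34,-22 - -12 \right)} 3 = \left(-34\right) 3 = -102$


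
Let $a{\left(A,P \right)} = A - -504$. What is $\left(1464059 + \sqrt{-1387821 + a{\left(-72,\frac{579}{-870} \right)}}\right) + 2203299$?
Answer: $3667358 + i \sqrt{1387389} \approx 3.6674 \cdot 10^{6} + 1177.9 i$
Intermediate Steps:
$a{\left(A,P \right)} = 504 + A$ ($a{\left(A,P \right)} = A + 504 = 504 + A$)
$\left(1464059 + \sqrt{-1387821 + a{\left(-72,\frac{579}{-870} \right)}}\right) + 2203299 = \left(1464059 + \sqrt{-1387821 + \left(504 - 72\right)}\right) + 2203299 = \left(1464059 + \sqrt{-1387821 + 432}\right) + 2203299 = \left(1464059 + \sqrt{-1387389}\right) + 2203299 = \left(1464059 + i \sqrt{1387389}\right) + 2203299 = 3667358 + i \sqrt{1387389}$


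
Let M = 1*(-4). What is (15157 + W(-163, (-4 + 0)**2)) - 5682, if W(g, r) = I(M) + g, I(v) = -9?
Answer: 9303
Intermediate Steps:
M = -4
W(g, r) = -9 + g
(15157 + W(-163, (-4 + 0)**2)) - 5682 = (15157 + (-9 - 163)) - 5682 = (15157 - 172) - 5682 = 14985 - 5682 = 9303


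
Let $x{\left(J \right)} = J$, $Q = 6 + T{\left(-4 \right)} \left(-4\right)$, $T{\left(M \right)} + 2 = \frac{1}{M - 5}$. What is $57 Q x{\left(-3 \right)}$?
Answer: $-2470$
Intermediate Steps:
$T{\left(M \right)} = -2 + \frac{1}{-5 + M}$ ($T{\left(M \right)} = -2 + \frac{1}{M - 5} = -2 + \frac{1}{-5 + M}$)
$Q = \frac{130}{9}$ ($Q = 6 + \frac{11 - -8}{-5 - 4} \left(-4\right) = 6 + \frac{11 + 8}{-9} \left(-4\right) = 6 + \left(- \frac{1}{9}\right) 19 \left(-4\right) = 6 - - \frac{76}{9} = 6 + \frac{76}{9} = \frac{130}{9} \approx 14.444$)
$57 Q x{\left(-3 \right)} = 57 \cdot \frac{130}{9} \left(-3\right) = \frac{2470}{3} \left(-3\right) = -2470$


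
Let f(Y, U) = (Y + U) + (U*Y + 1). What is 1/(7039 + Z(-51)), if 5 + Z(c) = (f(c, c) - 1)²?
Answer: 1/6252035 ≈ 1.5995e-7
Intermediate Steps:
f(Y, U) = 1 + U + Y + U*Y (f(Y, U) = (U + Y) + (1 + U*Y) = 1 + U + Y + U*Y)
Z(c) = -5 + (c² + 2*c)² (Z(c) = -5 + ((1 + c + c + c*c) - 1)² = -5 + ((1 + c + c + c²) - 1)² = -5 + ((1 + c² + 2*c) - 1)² = -5 + (c² + 2*c)²)
1/(7039 + Z(-51)) = 1/(7039 + (-5 + (-51)²*(2 - 51)²)) = 1/(7039 + (-5 + 2601*(-49)²)) = 1/(7039 + (-5 + 2601*2401)) = 1/(7039 + (-5 + 6245001)) = 1/(7039 + 6244996) = 1/6252035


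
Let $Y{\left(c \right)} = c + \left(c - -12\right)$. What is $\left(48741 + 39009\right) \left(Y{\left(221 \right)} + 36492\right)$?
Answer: $3242011500$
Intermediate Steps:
$Y{\left(c \right)} = 12 + 2 c$ ($Y{\left(c \right)} = c + \left(c + 12\right) = c + \left(12 + c\right) = 12 + 2 c$)
$\left(48741 + 39009\right) \left(Y{\left(221 \right)} + 36492\right) = \left(48741 + 39009\right) \left(\left(12 + 2 \cdot 221\right) + 36492\right) = 87750 \left(\left(12 + 442\right) + 36492\right) = 87750 \left(454 + 36492\right) = 87750 \cdot 36946 = 3242011500$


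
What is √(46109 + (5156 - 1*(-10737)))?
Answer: √62002 ≈ 249.00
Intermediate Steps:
√(46109 + (5156 - 1*(-10737))) = √(46109 + (5156 + 10737)) = √(46109 + 15893) = √62002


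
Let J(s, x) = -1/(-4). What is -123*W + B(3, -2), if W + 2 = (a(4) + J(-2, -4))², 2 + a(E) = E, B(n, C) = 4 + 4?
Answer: -5899/16 ≈ -368.69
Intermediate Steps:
J(s, x) = ¼ (J(s, x) = -1*(-¼) = ¼)
B(n, C) = 8
a(E) = -2 + E
W = 49/16 (W = -2 + ((-2 + 4) + ¼)² = -2 + (2 + ¼)² = -2 + (9/4)² = -2 + 81/16 = 49/16 ≈ 3.0625)
-123*W + B(3, -2) = -123*49/16 + 8 = -6027/16 + 8 = -5899/16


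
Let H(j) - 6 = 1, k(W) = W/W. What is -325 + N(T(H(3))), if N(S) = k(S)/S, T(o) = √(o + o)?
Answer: -325 + √14/14 ≈ -324.73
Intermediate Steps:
k(W) = 1
H(j) = 7 (H(j) = 6 + 1 = 7)
T(o) = √2*√o (T(o) = √(2*o) = √2*√o)
N(S) = 1/S
-325 + N(T(H(3))) = -325 + 1/(√2*√7) = -325 + 1/(√14) = -325 + √14/14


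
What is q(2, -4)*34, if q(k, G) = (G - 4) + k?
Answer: -204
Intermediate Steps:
q(k, G) = -4 + G + k (q(k, G) = (-4 + G) + k = -4 + G + k)
q(2, -4)*34 = (-4 - 4 + 2)*34 = -6*34 = -204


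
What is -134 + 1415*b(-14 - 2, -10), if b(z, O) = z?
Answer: -22774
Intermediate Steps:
-134 + 1415*b(-14 - 2, -10) = -134 + 1415*(-14 - 2) = -134 + 1415*(-16) = -134 - 22640 = -22774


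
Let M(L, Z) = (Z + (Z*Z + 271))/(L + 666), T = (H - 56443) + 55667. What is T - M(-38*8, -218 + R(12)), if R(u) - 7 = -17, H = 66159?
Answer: 23616619/362 ≈ 65239.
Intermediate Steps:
R(u) = -10 (R(u) = 7 - 17 = -10)
T = 65383 (T = (66159 - 56443) + 55667 = 9716 + 55667 = 65383)
M(L, Z) = (271 + Z + Z²)/(666 + L) (M(L, Z) = (Z + (Z² + 271))/(666 + L) = (Z + (271 + Z²))/(666 + L) = (271 + Z + Z²)/(666 + L))
T - M(-38*8, -218 + R(12)) = 65383 - (271 + (-218 - 10) + (-218 - 10)²)/(666 - 38*8) = 65383 - (271 - 228 + (-228)²)/(666 - 304) = 65383 - (271 - 228 + 51984)/362 = 65383 - 52027/362 = 23616619/362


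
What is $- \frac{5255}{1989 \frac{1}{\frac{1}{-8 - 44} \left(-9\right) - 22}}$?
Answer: $\frac{5964425}{103428} \approx 57.667$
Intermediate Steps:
$- \frac{5255}{1989 \frac{1}{\frac{1}{-8 - 44} \left(-9\right) - 22}} = - \frac{5255}{1989 \frac{1}{\frac{1}{-52} \left(-9\right) - 22}} = - \frac{5255}{1989 \frac{1}{\left(- \frac{1}{52}\right) \left(-9\right) - 22}} = - \frac{5255}{1989 \frac{1}{\frac{9}{52} - 22}} = - \frac{5255}{1989 \frac{1}{- \frac{1135}{52}}} = - \frac{5255}{1989 \left(- \frac{52}{1135}\right)} = - \frac{5255}{- \frac{103428}{1135}} = \left(-5255\right) \left(- \frac{1135}{103428}\right) = \frac{5964425}{103428}$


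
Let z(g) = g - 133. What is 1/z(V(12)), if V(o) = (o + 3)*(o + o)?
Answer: 1/227 ≈ 0.0044053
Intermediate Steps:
V(o) = 2*o*(3 + o) (V(o) = (3 + o)*(2*o) = 2*o*(3 + o))
z(g) = -133 + g
1/z(V(12)) = 1/(-133 + 2*12*(3 + 12)) = 1/(-133 + 2*12*15) = 1/(-133 + 360) = 1/227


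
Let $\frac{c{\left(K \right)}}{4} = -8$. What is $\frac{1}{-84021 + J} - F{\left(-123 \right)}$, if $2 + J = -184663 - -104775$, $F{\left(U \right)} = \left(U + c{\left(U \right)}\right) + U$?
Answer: $\frac{45567257}{163911} \approx 278.0$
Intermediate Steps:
$c{\left(K \right)} = -32$ ($c{\left(K \right)} = 4 \left(-8\right) = -32$)
$F{\left(U \right)} = -32 + 2 U$ ($F{\left(U \right)} = \left(U - 32\right) + U = \left(-32 + U\right) + U = -32 + 2 U$)
$J = -79890$ ($J = -2 - 79888 = -79890$)
$\frac{1}{-84021 + J} - F{\left(-123 \right)} = \frac{1}{-84021 - 79890} - \left(-32 + 2 \left(-123\right)\right) = \frac{1}{-163911} - \left(-32 - 246\right) = - \frac{1}{163911} - -278 = - \frac{1}{163911} + 278 = \frac{45567257}{163911}$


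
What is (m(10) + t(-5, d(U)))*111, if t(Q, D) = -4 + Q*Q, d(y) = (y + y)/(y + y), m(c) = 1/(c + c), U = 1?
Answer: 46731/20 ≈ 2336.6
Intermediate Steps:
m(c) = 1/(2*c)
d(y) = 1 (d(y) = (2*y)/((2*y)) = (2*y)*(1/(2*y)) = 1)
t(Q, D) = -4 + Q**2
(m(10) + t(-5, d(U)))*111 = ((1/2)/10 + (-4 + (-5)**2))*111 = ((1/2)*(1/10) + (-4 + 25))*111 = (1/20 + 21)*111 = (421/20)*111 = 46731/20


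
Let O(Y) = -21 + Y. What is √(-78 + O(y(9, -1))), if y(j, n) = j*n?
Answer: 6*I*√3 ≈ 10.392*I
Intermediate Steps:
√(-78 + O(y(9, -1))) = √(-78 + (-21 + 9*(-1))) = √(-78 + (-21 - 9)) = √(-78 - 30) = √(-108) = 6*I*√3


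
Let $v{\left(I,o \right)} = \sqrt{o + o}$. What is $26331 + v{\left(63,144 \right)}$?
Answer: $26331 + 12 \sqrt{2} \approx 26348.0$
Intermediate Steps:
$v{\left(I,o \right)} = \sqrt{2} \sqrt{o}$ ($v{\left(I,o \right)} = \sqrt{2 o} = \sqrt{2} \sqrt{o}$)
$26331 + v{\left(63,144 \right)} = 26331 + \sqrt{2} \sqrt{144} = 26331 + \sqrt{2} \cdot 12 = 26331 + 12 \sqrt{2}$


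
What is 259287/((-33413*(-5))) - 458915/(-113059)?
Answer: 105983363408/18888201835 ≈ 5.6111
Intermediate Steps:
259287/((-33413*(-5))) - 458915/(-113059) = 259287/167065 - 458915*(-1/113059) = 259287*(1/167065) + 458915/113059 = 259287/167065 + 458915/113059 = 105983363408/18888201835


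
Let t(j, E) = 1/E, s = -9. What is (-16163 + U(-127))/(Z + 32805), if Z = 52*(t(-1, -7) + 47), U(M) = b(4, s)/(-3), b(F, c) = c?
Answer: -113120/246691 ≈ -0.45855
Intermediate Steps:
U(M) = 3 (U(M) = -9/(-3) = -9*(-⅓) = 3)
Z = 17056/7 (Z = 52*(1/(-7) + 47) = 52*(-⅐ + 47) = 52*(328/7) = 17056/7 ≈ 2436.6)
(-16163 + U(-127))/(Z + 32805) = (-16163 + 3)/(17056/7 + 32805) = -16160/246691/7 = -16160*7/246691 = -113120/246691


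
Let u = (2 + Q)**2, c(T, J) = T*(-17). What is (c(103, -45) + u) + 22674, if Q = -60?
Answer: 24287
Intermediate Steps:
c(T, J) = -17*T
u = 3364 (u = (2 - 60)**2 = (-58)**2 = 3364)
(c(103, -45) + u) + 22674 = (-17*103 + 3364) + 22674 = (-1751 + 3364) + 22674 = 1613 + 22674 = 24287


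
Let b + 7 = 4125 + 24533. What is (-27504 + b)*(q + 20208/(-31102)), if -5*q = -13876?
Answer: 247448223932/77755 ≈ 3.1824e+6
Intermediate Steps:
q = 13876/5 (q = -⅕*(-13876) = 13876/5 ≈ 2775.2)
b = 28651 (b = -7 + (4125 + 24533) = -7 + 28658 = 28651)
(-27504 + b)*(q + 20208/(-31102)) = (-27504 + 28651)*(13876/5 + 20208/(-31102)) = 1147*(13876/5 + 20208*(-1/31102)) = 1147*(13876/5 - 10104/15551) = 1147*(215735156/77755) = 247448223932/77755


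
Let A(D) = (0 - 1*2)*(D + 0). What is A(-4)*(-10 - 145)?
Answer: -1240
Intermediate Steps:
A(D) = -2*D (A(D) = (0 - 2)*D = -2*D)
A(-4)*(-10 - 145) = (-2*(-4))*(-10 - 145) = 8*(-155) = -1240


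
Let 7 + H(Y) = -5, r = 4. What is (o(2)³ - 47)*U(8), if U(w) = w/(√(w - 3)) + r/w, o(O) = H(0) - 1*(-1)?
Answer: -689 - 11024*√5/5 ≈ -5619.1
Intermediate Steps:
H(Y) = -12 (H(Y) = -7 - 5 = -12)
o(O) = -11 (o(O) = -12 - 1*(-1) = -12 + 1 = -11)
U(w) = 4/w + w/√(-3 + w) (U(w) = w/(√(w - 3)) + 4/w = w/(√(-3 + w)) + 4/w = w/√(-3 + w) + 4/w = 4/w + w/√(-3 + w))
(o(2)³ - 47)*U(8) = ((-11)³ - 47)*(4/8 + 8/√(-3 + 8)) = (-1331 - 47)*(4*(⅛) + 8/√5) = -1378*(½ + 8*(√5/5)) = -1378*(½ + 8*√5/5) = -689 - 11024*√5/5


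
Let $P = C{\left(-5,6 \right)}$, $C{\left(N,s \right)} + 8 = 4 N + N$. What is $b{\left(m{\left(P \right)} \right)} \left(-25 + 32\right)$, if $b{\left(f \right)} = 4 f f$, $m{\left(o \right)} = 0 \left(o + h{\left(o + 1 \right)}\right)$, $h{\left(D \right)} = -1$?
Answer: $0$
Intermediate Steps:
$C{\left(N,s \right)} = -8 + 5 N$ ($C{\left(N,s \right)} = -8 + \left(4 N + N\right) = -8 + 5 N$)
$P = -33$ ($P = -8 + 5 \left(-5\right) = -8 - 25 = -33$)
$m{\left(o \right)} = 0$ ($m{\left(o \right)} = 0 \left(o - 1\right) = 0 \left(-1 + o\right) = 0$)
$b{\left(f \right)} = 4 f^{2}$
$b{\left(m{\left(P \right)} \right)} \left(-25 + 32\right) = 4 \cdot 0^{2} \left(-25 + 32\right) = 4 \cdot 0 \cdot 7 = 0 \cdot 7 = 0$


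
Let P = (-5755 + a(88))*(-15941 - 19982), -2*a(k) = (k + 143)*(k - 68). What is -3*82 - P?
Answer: -289719241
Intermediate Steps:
a(k) = -(-68 + k)*(143 + k)/2 (a(k) = -(k + 143)*(k - 68)/2 = -(143 + k)*(-68 + k)/2 = -(-68 + k)*(143 + k)/2)
P = 289718995 (P = (-5755 + (4862 - 75/2*88 - 1/2*88**2))*(-15941 - 19982) = (-5755 + (4862 - 3300 - 1/2*7744))*(-35923) = (-5755 + (4862 - 3300 - 3872))*(-35923) = (-5755 - 2310)*(-35923) = -8065*(-35923) = 289718995)
-3*82 - P = -3*82 - 1*289718995 = -246 - 289718995 = -289719241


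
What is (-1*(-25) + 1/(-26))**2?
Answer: 421201/676 ≈ 623.08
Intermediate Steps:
(-1*(-25) + 1/(-26))**2 = (25 - 1/26)**2 = (649/26)**2 = 421201/676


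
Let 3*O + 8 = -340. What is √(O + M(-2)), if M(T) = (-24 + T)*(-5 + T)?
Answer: √66 ≈ 8.1240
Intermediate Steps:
O = -116 (O = -8/3 + (⅓)*(-340) = -8/3 - 340/3 = -116)
√(O + M(-2)) = √(-116 + (120 + (-2)² - 29*(-2))) = √(-116 + (120 + 4 + 58)) = √(-116 + 182) = √66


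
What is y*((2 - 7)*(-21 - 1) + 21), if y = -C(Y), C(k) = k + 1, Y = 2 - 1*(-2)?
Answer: -655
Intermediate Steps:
Y = 4 (Y = 2 + 2 = 4)
C(k) = 1 + k
y = -5 (y = -(1 + 4) = -1*5 = -5)
y*((2 - 7)*(-21 - 1) + 21) = -5*((2 - 7)*(-21 - 1) + 21) = -5*(-5*(-22) + 21) = -5*(110 + 21) = -5*131 = -655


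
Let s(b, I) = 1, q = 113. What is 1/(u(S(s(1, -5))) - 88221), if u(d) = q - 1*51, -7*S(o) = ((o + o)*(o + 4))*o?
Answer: -1/88159 ≈ -1.1343e-5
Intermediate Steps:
S(o) = -2*o²*(4 + o)/7 (S(o) = -(o + o)*(o + 4)*o/7 = -(2*o)*(4 + o)*o/7 = -2*o*(4 + o)*o/7 = -2*o²*(4 + o)/7)
u(d) = 62 (u(d) = 113 - 1*51 = 113 - 51 = 62)
1/(u(S(s(1, -5))) - 88221) = 1/(62 - 88221) = 1/(-88159) = -1/88159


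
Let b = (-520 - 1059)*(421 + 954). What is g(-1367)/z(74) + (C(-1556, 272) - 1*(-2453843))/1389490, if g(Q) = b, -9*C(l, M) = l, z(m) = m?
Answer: -6787293477917/231350085 ≈ -29338.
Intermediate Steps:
b = -2171125 (b = -1579*1375 = -2171125)
C(l, M) = -l/9
g(Q) = -2171125
g(-1367)/z(74) + (C(-1556, 272) - 1*(-2453843))/1389490 = -2171125/74 + (-1/9*(-1556) - 1*(-2453843))/1389490 = -2171125*1/74 + (1556/9 + 2453843)*(1/1389490) = -2171125/74 + (22086143/9)*(1/1389490) = -2171125/74 + 22086143/12505410 = -6787293477917/231350085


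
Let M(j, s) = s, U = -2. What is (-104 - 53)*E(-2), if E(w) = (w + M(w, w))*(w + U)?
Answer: -2512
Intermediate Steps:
E(w) = 2*w*(-2 + w) (E(w) = (w + w)*(w - 2) = (2*w)*(-2 + w) = 2*w*(-2 + w))
(-104 - 53)*E(-2) = (-104 - 53)*(2*(-2)*(-2 - 2)) = -314*(-2)*(-4) = -157*16 = -2512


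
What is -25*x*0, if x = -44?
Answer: 0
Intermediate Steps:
-25*x*0 = -25*(-44)*0 = 1100*0 = 0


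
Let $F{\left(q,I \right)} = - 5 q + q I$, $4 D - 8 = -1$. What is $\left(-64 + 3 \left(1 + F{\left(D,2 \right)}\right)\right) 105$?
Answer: $- \frac{32235}{4} \approx -8058.8$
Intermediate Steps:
$D = \frac{7}{4}$ ($D = 2 + \frac{1}{4} \left(-1\right) = 2 - \frac{1}{4} = \frac{7}{4} \approx 1.75$)
$F{\left(q,I \right)} = - 5 q + I q$
$\left(-64 + 3 \left(1 + F{\left(D,2 \right)}\right)\right) 105 = \left(-64 + 3 \left(1 + \frac{7 \left(-5 + 2\right)}{4}\right)\right) 105 = \left(-64 + 3 \left(1 + \frac{7}{4} \left(-3\right)\right)\right) 105 = \left(-64 + 3 \left(1 - \frac{21}{4}\right)\right) 105 = \left(-64 + 3 \left(- \frac{17}{4}\right)\right) 105 = \left(-64 - \frac{51}{4}\right) 105 = \left(- \frac{307}{4}\right) 105 = - \frac{32235}{4}$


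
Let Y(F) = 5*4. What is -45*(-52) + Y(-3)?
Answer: 2360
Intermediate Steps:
Y(F) = 20
-45*(-52) + Y(-3) = -45*(-52) + 20 = 2340 + 20 = 2360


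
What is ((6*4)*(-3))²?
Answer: 5184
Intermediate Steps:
((6*4)*(-3))² = (24*(-3))² = (-72)² = 5184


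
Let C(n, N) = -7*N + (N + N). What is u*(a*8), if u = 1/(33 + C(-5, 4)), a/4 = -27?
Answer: -864/13 ≈ -66.462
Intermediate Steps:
a = -108 (a = 4*(-27) = -108)
C(n, N) = -5*N (C(n, N) = -7*N + 2*N = -5*N)
u = 1/13 (u = 1/(33 - 5*4) = 1/(33 - 20) = 1/13 ≈ 0.076923)
u*(a*8) = (-108*8)/13 = (1/13)*(-864) = -864/13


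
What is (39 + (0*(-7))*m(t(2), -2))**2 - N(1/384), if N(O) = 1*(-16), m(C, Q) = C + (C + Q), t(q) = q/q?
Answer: 1537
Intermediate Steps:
t(q) = 1
m(C, Q) = Q + 2*C
N(O) = -16
(39 + (0*(-7))*m(t(2), -2))**2 - N(1/384) = (39 + (0*(-7))*(-2 + 2*1))**2 - 1*(-16) = (39 + 0*(-2 + 2))**2 + 16 = (39 + 0*0)**2 + 16 = (39 + 0)**2 + 16 = 39**2 + 16 = 1521 + 16 = 1537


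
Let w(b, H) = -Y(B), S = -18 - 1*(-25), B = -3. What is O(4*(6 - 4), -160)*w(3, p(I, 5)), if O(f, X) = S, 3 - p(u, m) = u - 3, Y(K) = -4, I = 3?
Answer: 28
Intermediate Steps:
p(u, m) = 6 - u (p(u, m) = 3 - (u - 3) = 3 - (-3 + u) = 3 + (3 - u) = 6 - u)
S = 7 (S = -18 + 25 = 7)
O(f, X) = 7
w(b, H) = 4 (w(b, H) = -1*(-4) = 4)
O(4*(6 - 4), -160)*w(3, p(I, 5)) = 7*4 = 28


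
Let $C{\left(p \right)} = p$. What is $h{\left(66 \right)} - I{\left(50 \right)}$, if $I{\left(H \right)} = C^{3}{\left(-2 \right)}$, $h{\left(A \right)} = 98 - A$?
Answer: $40$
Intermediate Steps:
$I{\left(H \right)} = -8$ ($I{\left(H \right)} = \left(-2\right)^{3} = -8$)
$h{\left(66 \right)} - I{\left(50 \right)} = \left(98 - 66\right) - -8 = \left(98 - 66\right) + 8 = 32 + 8 = 40$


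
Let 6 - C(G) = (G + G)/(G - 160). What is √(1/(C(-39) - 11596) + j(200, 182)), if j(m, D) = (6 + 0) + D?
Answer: √250034569276990/1153244 ≈ 13.711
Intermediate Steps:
C(G) = 6 - 2*G/(-160 + G) (C(G) = 6 - (G + G)/(G - 160) = 6 - 2*G/(-160 + G))
j(m, D) = 6 + D
√(1/(C(-39) - 11596) + j(200, 182)) = √(1/(4*(-240 - 39)/(-160 - 39) - 11596) + (6 + 182)) = √(1/(4*(-279)/(-199) - 11596) + 188) = √(1/(4*(-1/199)*(-279) - 11596) + 188) = √(1/(1116/199 - 11596) + 188) = √(1/(-2306488/199) + 188) = √(-199/2306488 + 188) = √(433619545/2306488) = √250034569276990/1153244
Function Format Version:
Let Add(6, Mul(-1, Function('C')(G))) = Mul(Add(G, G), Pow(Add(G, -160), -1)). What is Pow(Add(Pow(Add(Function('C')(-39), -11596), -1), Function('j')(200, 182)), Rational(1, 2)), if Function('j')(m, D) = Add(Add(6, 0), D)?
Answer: Mul(Rational(1, 1153244), Pow(250034569276990, Rational(1, 2))) ≈ 13.711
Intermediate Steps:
Function('C')(G) = Add(6, Mul(-2, G, Pow(Add(-160, G), -1))) (Function('C')(G) = Add(6, Mul(-1, Mul(Add(G, G), Pow(Add(G, -160), -1)))) = Add(6, Mul(-1, Mul(Mul(2, G), Pow(Add(-160, G), -1)))) = Add(6, Mul(-1, Mul(2, G, Pow(Add(-160, G), -1)))) = Add(6, Mul(-2, G, Pow(Add(-160, G), -1))))
Function('j')(m, D) = Add(6, D)
Pow(Add(Pow(Add(Function('C')(-39), -11596), -1), Function('j')(200, 182)), Rational(1, 2)) = Pow(Add(Pow(Add(Mul(4, Pow(Add(-160, -39), -1), Add(-240, -39)), -11596), -1), Add(6, 182)), Rational(1, 2)) = Pow(Add(Pow(Add(Mul(4, Pow(-199, -1), -279), -11596), -1), 188), Rational(1, 2)) = Pow(Add(Pow(Add(Mul(4, Rational(-1, 199), -279), -11596), -1), 188), Rational(1, 2)) = Pow(Add(Pow(Add(Rational(1116, 199), -11596), -1), 188), Rational(1, 2)) = Pow(Add(Pow(Rational(-2306488, 199), -1), 188), Rational(1, 2)) = Pow(Add(Rational(-199, 2306488), 188), Rational(1, 2)) = Pow(Rational(433619545, 2306488), Rational(1, 2)) = Mul(Rational(1, 1153244), Pow(250034569276990, Rational(1, 2)))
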